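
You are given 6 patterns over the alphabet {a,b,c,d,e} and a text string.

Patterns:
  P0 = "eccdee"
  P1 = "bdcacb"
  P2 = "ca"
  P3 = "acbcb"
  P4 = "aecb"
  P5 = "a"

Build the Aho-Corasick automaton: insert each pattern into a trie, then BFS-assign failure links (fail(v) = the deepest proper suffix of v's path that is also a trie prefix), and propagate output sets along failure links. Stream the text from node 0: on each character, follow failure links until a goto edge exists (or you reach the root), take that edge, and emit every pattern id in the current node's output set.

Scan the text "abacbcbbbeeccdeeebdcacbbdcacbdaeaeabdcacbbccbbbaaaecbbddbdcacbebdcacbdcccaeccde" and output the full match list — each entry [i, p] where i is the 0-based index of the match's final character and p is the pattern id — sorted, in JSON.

Construct AC machine:
Trie (insert patterns):
  0='ε' goto a→15 b→7 c→13 e→1
  1='e' goto c→2
  2='ec' goto c→3
  3='ecc' goto d→4
  4='eccd' goto e→5
  5='eccde' goto e→6
  6='eccdee' goto ·  [P0 ends]
  7='b' goto d→8
  8='bd' goto c→9
  9='bdc' goto a→10
  10='bdca' goto c→11
  11='bdcac' goto b→12
  12='bdcacb' goto ·  [P1 ends]
  13='c' goto a→14
  14='ca' goto ·  [P2 ends]
  15='a' goto c→16 e→20  [P5 ends]
  16='ac' goto b→17
  17='acb' goto c→18
  18='acbc' goto b→19
  19='acbcb' goto ·  [P3 ends]
  20='ae' goto c→21
  21='aec' goto b→22
  22='aecb' goto ·  [P4 ends]

Failure links (BFS by depth):
  n1('e'): parent n0 fail=0; on 'e' 0 → fail=0;  out ∅∪∅=∅
  n7('b'): parent n0 fail=0; on 'b' 0 → fail=0;  out ∅∪∅=∅
  n13('c'): parent n0 fail=0; on 'c' 0 → fail=0;  out ∅∪∅=∅
  n15('a'): parent n0 fail=0; on 'a' 0 → fail=0;  out {5}∪∅={5}
  n2('ec'): parent n1 fail=0; on 'c' 0 → fail=13;  out ∅∪∅=∅
  n8('bd'): parent n7 fail=0; on 'd' 0 → fail=0;  out ∅∪∅=∅
  n14('ca'): parent n13 fail=0; on 'a' 0 → fail=15;  out {2}∪{5}={2,5}
  n16('ac'): parent n15 fail=0; on 'c' 0 → fail=13;  out ∅∪∅=∅
  n20('ae'): parent n15 fail=0; on 'e' 0 → fail=1;  out ∅∪∅=∅
  n3('ecc'): parent n2 fail=13; on 'c' 13→0 → fail=13;  out ∅∪∅=∅
  n9('bdc'): parent n8 fail=0; on 'c' 0 → fail=13;  out ∅∪∅=∅
  n17('acb'): parent n16 fail=13; on 'b' 13→0 → fail=7;  out ∅∪∅=∅
  n21('aec'): parent n20 fail=1; on 'c' 1 → fail=2;  out ∅∪∅=∅
  n4('eccd'): parent n3 fail=13; on 'd' 13→0 → fail=0;  out ∅∪∅=∅
  n10('bdca'): parent n9 fail=13; on 'a' 13 → fail=14;  out ∅∪{2,5}={2,5}
  n18('acbc'): parent n17 fail=7; on 'c' 7→0 → fail=13;  out ∅∪∅=∅
  n22('aecb'): parent n21 fail=2; on 'b' 2→13→0 → fail=7;  out {4}∪∅={4}
  n5('eccde'): parent n4 fail=0; on 'e' 0 → fail=1;  out ∅∪∅=∅
  n11('bdcac'): parent n10 fail=14; on 'c' 14→15 → fail=16;  out ∅∪∅=∅
  n19('acbcb'): parent n18 fail=13; on 'b' 13→0 → fail=7;  out {3}∪∅={3}
  n6('eccdee'): parent n5 fail=1; on 'e' 1→0 → fail=1;  out {0}∪∅={0}
  n12('bdcacb'): parent n11 fail=16; on 'b' 16 → fail=17;  out {1}∪∅={1}

Text stream:
pos 0 'a': at 15  emit P5@[0:0]
pos 1 'b': at 7 ·f
pos 2 'a': at 15 ·f  emit P5@[2:2]
pos 3 'c': at 16
pos 4 'b': at 17
pos 5 'c': at 18
pos 6 'b': at 19  emit P3@[2:6]
pos 7 'b': at 7 ·f
pos 8 'b': at 7 ·f
pos 9 'e': at 1 ·f
pos 10 'e': at 1 ·f
pos 11 'c': at 2
pos 12 'c': at 3
pos 13 'd': at 4
pos 14 'e': at 5
pos 15 'e': at 6  emit P0@[10:15]
pos 16 'e': at 1 ·f
pos 17 'b': at 7 ·f
pos 18 'd': at 8
pos 19 'c': at 9
pos 20 'a': at 10  emit P2@[19:20],P5@[20:20]
pos 21 'c': at 11
pos 22 'b': at 12  emit P1@[17:22]
pos 23 'b': at 7 ·f
pos 24 'd': at 8
pos 25 'c': at 9
pos 26 'a': at 10  emit P2@[25:26],P5@[26:26]
pos 27 'c': at 11
pos 28 'b': at 12  emit P1@[23:28]
pos 29 'd': at 8 ·f
pos 30 'a': at 15 ·f  emit P5@[30:30]
pos 31 'e': at 20
pos 32 'a': at 15 ·f  emit P5@[32:32]
pos 33 'e': at 20
pos 34 'a': at 15 ·f  emit P5@[34:34]
pos 35 'b': at 7 ·f
pos 36 'd': at 8
pos 37 'c': at 9
pos 38 'a': at 10  emit P2@[37:38],P5@[38:38]
pos 39 'c': at 11
pos 40 'b': at 12  emit P1@[35:40]
pos 41 'b': at 7 ·f
pos 42 'c': at 13 ·f
pos 43 'c': at 13 ·f
pos 44 'b': at 7 ·f
pos 45 'b': at 7 ·f
pos 46 'b': at 7 ·f
pos 47 'a': at 15 ·f  emit P5@[47:47]
pos 48 'a': at 15 ·f  emit P5@[48:48]
pos 49 'a': at 15 ·f  emit P5@[49:49]
pos 50 'e': at 20
pos 51 'c': at 21
pos 52 'b': at 22  emit P4@[49:52]
pos 53 'b': at 7 ·f
pos 54 'd': at 8
pos 55 'd': at 0 ·f
pos 56 'b': at 7
pos 57 'd': at 8
pos 58 'c': at 9
pos 59 'a': at 10  emit P2@[58:59],P5@[59:59]
pos 60 'c': at 11
pos 61 'b': at 12  emit P1@[56:61]
pos 62 'e': at 1 ·f
pos 63 'b': at 7 ·f
pos 64 'd': at 8
pos 65 'c': at 9
pos 66 'a': at 10  emit P2@[65:66],P5@[66:66]
pos 67 'c': at 11
pos 68 'b': at 12  emit P1@[63:68]
pos 69 'd': at 8 ·f
pos 70 'c': at 9
pos 71 'c': at 13 ·f
pos 72 'c': at 13 ·f
pos 73 'a': at 14  emit P2@[72:73],P5@[73:73]
pos 74 'e': at 20 ·f
pos 75 'c': at 21
pos 76 'c': at 3 ·f
pos 77 'd': at 4
pos 78 'e': at 5

All matches (sorted): [[0,5],[2,5],[6,3],[15,0],[20,2],[20,5],[22,1],[26,2],[26,5],[28,1],[30,5],[32,5],[34,5],[38,2],[38,5],[40,1],[47,5],[48,5],[49,5],[52,4],[59,2],[59,5],[61,1],[66,2],[66,5],[68,1],[73,2],[73,5]]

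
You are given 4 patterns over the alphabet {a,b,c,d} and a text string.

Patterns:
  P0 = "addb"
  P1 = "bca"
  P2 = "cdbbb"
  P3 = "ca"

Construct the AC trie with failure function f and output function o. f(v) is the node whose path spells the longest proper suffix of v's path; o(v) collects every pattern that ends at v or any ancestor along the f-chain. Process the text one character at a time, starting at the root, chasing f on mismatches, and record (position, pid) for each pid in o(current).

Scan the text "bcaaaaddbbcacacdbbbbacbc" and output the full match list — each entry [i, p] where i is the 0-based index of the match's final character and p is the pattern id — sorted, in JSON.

Build automaton:
Trie nodes:
  0='ε' goto a→1 b→5 c→8
  1='a' goto d→2
  2='ad' goto d→3
  3='add' goto b→4
  4='addb' goto ·  [P0 ends]
  5='b' goto c→6
  6='bc' goto a→7
  7='bca' goto ·  [P1 ends]
  8='c' goto a→13 d→9
  9='cd' goto b→10
  10='cdb' goto b→11
  11='cdbb' goto b→12
  12='cdbbb' goto ·  [P2 ends]
  13='ca' goto ·  [P3 ends]

Failure links (BFS by depth):
  n1('a'): parent n0 fail=0; on 'a' 0 → fail=0;  out ∅∪∅=∅
  n5('b'): parent n0 fail=0; on 'b' 0 → fail=0;  out ∅∪∅=∅
  n8('c'): parent n0 fail=0; on 'c' 0 → fail=0;  out ∅∪∅=∅
  n2('ad'): parent n1 fail=0; on 'd' 0 → fail=0;  out ∅∪∅=∅
  n6('bc'): parent n5 fail=0; on 'c' 0 → fail=8;  out ∅∪∅=∅
  n9('cd'): parent n8 fail=0; on 'd' 0 → fail=0;  out ∅∪∅=∅
  n13('ca'): parent n8 fail=0; on 'a' 0 → fail=1;  out {3}∪∅={3}
  n3('add'): parent n2 fail=0; on 'd' 0 → fail=0;  out ∅∪∅=∅
  n7('bca'): parent n6 fail=8; on 'a' 8 → fail=13;  out {1}∪{3}={1,3}
  n10('cdb'): parent n9 fail=0; on 'b' 0 → fail=5;  out ∅∪∅=∅
  n4('addb'): parent n3 fail=0; on 'b' 0 → fail=5;  out {0}∪∅={0}
  n11('cdbb'): parent n10 fail=5; on 'b' 5→0 → fail=5;  out ∅∪∅=∅
  n12('cdbbb'): parent n11 fail=5; on 'b' 5→0 → fail=5;  out {2}∪∅={2}

Run:
[0] read 'b'  n0⇒n5
[1] read 'c'  n5⇒n6
[2] read 'a'  n6⇒n7  emit P1@[0:2],P3@[1:2]
[3] read 'a'  n7⇒n1 ·f
[4] read 'a'  n1⇒n1 ·f
[5] read 'a'  n1⇒n1 ·f
[6] read 'd'  n1⇒n2
[7] read 'd'  n2⇒n3
[8] read 'b'  n3⇒n4  emit P0@[5:8]
[9] read 'b'  n4⇒n5 ·f
[10] read 'c'  n5⇒n6
[11] read 'a'  n6⇒n7  emit P1@[9:11],P3@[10:11]
[12] read 'c'  n7⇒n8 ·f
[13] read 'a'  n8⇒n13  emit P3@[12:13]
[14] read 'c'  n13⇒n8 ·f
[15] read 'd'  n8⇒n9
[16] read 'b'  n9⇒n10
[17] read 'b'  n10⇒n11
[18] read 'b'  n11⇒n12  emit P2@[14:18]
[19] read 'b'  n12⇒n5 ·f
[20] read 'a'  n5⇒n1 ·f
[21] read 'c'  n1⇒n8 ·f
[22] read 'b'  n8⇒n5 ·f
[23] read 'c'  n5⇒n6

Result: [[2,1],[2,3],[8,0],[11,1],[11,3],[13,3],[18,2]]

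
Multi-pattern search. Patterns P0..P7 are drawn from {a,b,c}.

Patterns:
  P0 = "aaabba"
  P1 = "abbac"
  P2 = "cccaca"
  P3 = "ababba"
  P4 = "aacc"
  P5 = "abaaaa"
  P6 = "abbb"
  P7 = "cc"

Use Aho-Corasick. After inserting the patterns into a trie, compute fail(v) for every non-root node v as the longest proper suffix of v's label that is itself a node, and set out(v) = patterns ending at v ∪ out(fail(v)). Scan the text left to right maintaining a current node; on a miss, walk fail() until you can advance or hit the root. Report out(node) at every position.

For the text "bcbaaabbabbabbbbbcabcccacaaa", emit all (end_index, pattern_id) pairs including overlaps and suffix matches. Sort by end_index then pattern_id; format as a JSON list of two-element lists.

Construct AC machine:
Trie (insert patterns):
  0='ε' goto a→1 c→11
  1='a' goto a→2 b→7
  2='aa' goto a→3 c→21
  3='aaa' goto b→4
  4='aaab' goto b→5
  5='aaabb' goto a→6
  6='aaabba' goto ·  [P0 ends]
  7='ab' goto a→17 b→8
  8='abb' goto a→9 b→26
  9='abba' goto c→10
  10='abbac' goto ·  [P1 ends]
  11='c' goto c→12
  12='cc' goto c→13  [P7 ends]
  13='ccc' goto a→14
  14='ccca' goto c→15
  15='cccac' goto a→16
  16='cccaca' goto ·  [P2 ends]
  17='aba' goto a→23 b→18
  18='abab' goto b→19
  19='ababb' goto a→20
  20='ababba' goto ·  [P3 ends]
  21='aac' goto c→22
  22='aacc' goto ·  [P4 ends]
  23='abaa' goto a→24
  24='abaaa' goto a→25
  25='abaaaa' goto ·  [P5 ends]
  26='abbb' goto ·  [P6 ends]

Failure links (BFS by depth):
  fail(1) 'a': from fail(0)=0 chase 'a': 0 ⇒ 0;  out=∅∪out(0)=∅
  fail(11) 'c': from fail(0)=0 chase 'c': 0 ⇒ 0;  out=∅∪out(0)=∅
  fail(2) 'aa': from fail(1)=0 chase 'a': 0 ⇒ 1;  out=∅∪out(1)=∅
  fail(7) 'ab': from fail(1)=0 chase 'b': 0 ⇒ 0;  out=∅∪out(0)=∅
  fail(12) 'cc': from fail(11)=0 chase 'c': 0 ⇒ 11;  out={7}∪out(11)={7}
  fail(3) 'aaa': from fail(2)=1 chase 'a': 1 ⇒ 2;  out=∅∪out(2)=∅
  fail(8) 'abb': from fail(7)=0 chase 'b': 0 ⇒ 0;  out=∅∪out(0)=∅
  fail(13) 'ccc': from fail(12)=11 chase 'c': 11 ⇒ 12;  out=∅∪out(12)={7}
  fail(17) 'aba': from fail(7)=0 chase 'a': 0 ⇒ 1;  out=∅∪out(1)=∅
  fail(21) 'aac': from fail(2)=1 chase 'c': 1→0 ⇒ 11;  out=∅∪out(11)=∅
  fail(4) 'aaab': from fail(3)=2 chase 'b': 2→1 ⇒ 7;  out=∅∪out(7)=∅
  fail(9) 'abba': from fail(8)=0 chase 'a': 0 ⇒ 1;  out=∅∪out(1)=∅
  fail(14) 'ccca': from fail(13)=12 chase 'a': 12→11→0 ⇒ 1;  out=∅∪out(1)=∅
  fail(18) 'abab': from fail(17)=1 chase 'b': 1 ⇒ 7;  out=∅∪out(7)=∅
  fail(22) 'aacc': from fail(21)=11 chase 'c': 11 ⇒ 12;  out={4}∪out(12)={4,7}
  fail(23) 'abaa': from fail(17)=1 chase 'a': 1 ⇒ 2;  out=∅∪out(2)=∅
  fail(26) 'abbb': from fail(8)=0 chase 'b': 0 ⇒ 0;  out={6}∪out(0)={6}
  fail(5) 'aaabb': from fail(4)=7 chase 'b': 7 ⇒ 8;  out=∅∪out(8)=∅
  fail(10) 'abbac': from fail(9)=1 chase 'c': 1→0 ⇒ 11;  out={1}∪out(11)={1}
  fail(15) 'cccac': from fail(14)=1 chase 'c': 1→0 ⇒ 11;  out=∅∪out(11)=∅
  fail(19) 'ababb': from fail(18)=7 chase 'b': 7 ⇒ 8;  out=∅∪out(8)=∅
  fail(24) 'abaaa': from fail(23)=2 chase 'a': 2 ⇒ 3;  out=∅∪out(3)=∅
  fail(6) 'aaabba': from fail(5)=8 chase 'a': 8 ⇒ 9;  out={0}∪out(9)={0}
  fail(16) 'cccaca': from fail(15)=11 chase 'a': 11→0 ⇒ 1;  out={2}∪out(1)={2}
  fail(20) 'ababba': from fail(19)=8 chase 'a': 8 ⇒ 9;  out={3}∪out(9)={3}
  fail(25) 'abaaaa': from fail(24)=3 chase 'a': 3→2 ⇒ 3;  out={5}∪out(3)={5}

Run:
[0] read 'b'  n0⇒n0
[1] read 'c'  n0⇒n11
[2] read 'b'  n11⇒n0 (fail-walked)
[3] read 'a'  n0⇒n1
[4] read 'a'  n1⇒n2
[5] read 'a'  n2⇒n3
[6] read 'b'  n3⇒n4
[7] read 'b'  n4⇒n5
[8] read 'a'  n5⇒n6  emit P0@[3:8]
[9] read 'b'  n6⇒n7 (fail-walked)
[10] read 'b'  n7⇒n8
[11] read 'a'  n8⇒n9
[12] read 'b'  n9⇒n7 (fail-walked)
[13] read 'b'  n7⇒n8
[14] read 'b'  n8⇒n26  emit P6@[11:14]
[15] read 'b'  n26⇒n0 (fail-walked)
[16] read 'b'  n0⇒n0
[17] read 'c'  n0⇒n11
[18] read 'a'  n11⇒n1 (fail-walked)
[19] read 'b'  n1⇒n7
[20] read 'c'  n7⇒n11 (fail-walked)
[21] read 'c'  n11⇒n12  emit P7@[20:21]
[22] read 'c'  n12⇒n13  emit P7@[21:22]
[23] read 'a'  n13⇒n14
[24] read 'c'  n14⇒n15
[25] read 'a'  n15⇒n16  emit P2@[20:25]
[26] read 'a'  n16⇒n2 (fail-walked)
[27] read 'a'  n2⇒n3

Matches: [[8,0],[14,6],[21,7],[22,7],[25,2]]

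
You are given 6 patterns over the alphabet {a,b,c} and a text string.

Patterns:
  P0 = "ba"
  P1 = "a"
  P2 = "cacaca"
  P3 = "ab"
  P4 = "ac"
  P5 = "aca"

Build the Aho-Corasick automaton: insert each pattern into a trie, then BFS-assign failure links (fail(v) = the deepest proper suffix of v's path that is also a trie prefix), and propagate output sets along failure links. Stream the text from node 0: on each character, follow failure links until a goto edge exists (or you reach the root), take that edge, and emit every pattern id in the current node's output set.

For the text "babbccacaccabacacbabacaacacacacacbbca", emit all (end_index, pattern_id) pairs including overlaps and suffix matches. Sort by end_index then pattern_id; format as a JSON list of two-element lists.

Construct AC machine:
Trie (insert patterns):
  n0 'ε': a→3 b→1 c→4
  n1 'b': a→2
  n2 'ba': ·  ←P0
  n3 'a': b→10 c→11  ←P1
  n4 'c': a→5
  n5 'ca': c→6
  n6 'cac': a→7
  n7 'caca': c→8
  n8 'cacac': a→9
  n9 'cacaca': ·  ←P2
  n10 'ab': ·  ←P3
  n11 'ac': a→12  ←P4
  n12 'aca': ·  ←P5

BFS fail/out derivation:
  n1('b'): parent n0 fail=0; on 'b' 0 → fail=0;  out ∅∪∅=∅
  n3('a'): parent n0 fail=0; on 'a' 0 → fail=0;  out {1}∪∅={1}
  n4('c'): parent n0 fail=0; on 'c' 0 → fail=0;  out ∅∪∅=∅
  n2('ba'): parent n1 fail=0; on 'a' 0 → fail=3;  out {0}∪{1}={0,1}
  n5('ca'): parent n4 fail=0; on 'a' 0 → fail=3;  out ∅∪{1}={1}
  n10('ab'): parent n3 fail=0; on 'b' 0 → fail=1;  out {3}∪∅={3}
  n11('ac'): parent n3 fail=0; on 'c' 0 → fail=4;  out {4}∪∅={4}
  n6('cac'): parent n5 fail=3; on 'c' 3 → fail=11;  out ∅∪{4}={4}
  n12('aca'): parent n11 fail=4; on 'a' 4 → fail=5;  out {5}∪{1}={1,5}
  n7('caca'): parent n6 fail=11; on 'a' 11 → fail=12;  out ∅∪{1,5}={1,5}
  n8('cacac'): parent n7 fail=12; on 'c' 12→5 → fail=6;  out ∅∪{4}={4}
  n9('cacaca'): parent n8 fail=6; on 'a' 6 → fail=7;  out {2}∪{1,5}={1,2,5}

Run:
pos 0 'b': at 1
pos 1 'a': at 2  → match P0@[0:1],P1@[1:1]
pos 2 'b': at 10 (via fail)  → match P3@[1:2]
pos 3 'b': at 1 (via fail)
pos 4 'c': at 4 (via fail)
pos 5 'c': at 4 (via fail)
pos 6 'a': at 5  → match P1@[6:6]
pos 7 'c': at 6  → match P4@[6:7]
pos 8 'a': at 7  → match P1@[8:8],P5@[6:8]
pos 9 'c': at 8  → match P4@[8:9]
pos 10 'c': at 4 (via fail)
pos 11 'a': at 5  → match P1@[11:11]
pos 12 'b': at 10 (via fail)  → match P3@[11:12]
pos 13 'a': at 2 (via fail)  → match P0@[12:13],P1@[13:13]
pos 14 'c': at 11 (via fail)  → match P4@[13:14]
pos 15 'a': at 12  → match P1@[15:15],P5@[13:15]
pos 16 'c': at 6 (via fail)  → match P4@[15:16]
pos 17 'b': at 1 (via fail)
pos 18 'a': at 2  → match P0@[17:18],P1@[18:18]
pos 19 'b': at 10 (via fail)  → match P3@[18:19]
pos 20 'a': at 2 (via fail)  → match P0@[19:20],P1@[20:20]
pos 21 'c': at 11 (via fail)  → match P4@[20:21]
pos 22 'a': at 12  → match P1@[22:22],P5@[20:22]
pos 23 'a': at 3 (via fail)  → match P1@[23:23]
pos 24 'c': at 11  → match P4@[23:24]
pos 25 'a': at 12  → match P1@[25:25],P5@[23:25]
pos 26 'c': at 6 (via fail)  → match P4@[25:26]
pos 27 'a': at 7  → match P1@[27:27],P5@[25:27]
pos 28 'c': at 8  → match P4@[27:28]
pos 29 'a': at 9  → match P1@[29:29],P2@[24:29],P5@[27:29]
pos 30 'c': at 8 (via fail)  → match P4@[29:30]
pos 31 'a': at 9  → match P1@[31:31],P2@[26:31],P5@[29:31]
pos 32 'c': at 8 (via fail)  → match P4@[31:32]
pos 33 'b': at 1 (via fail)
pos 34 'b': at 1 (via fail)
pos 35 'c': at 4 (via fail)
pos 36 'a': at 5  → match P1@[36:36]

Result: [[1,0],[1,1],[2,3],[6,1],[7,4],[8,1],[8,5],[9,4],[11,1],[12,3],[13,0],[13,1],[14,4],[15,1],[15,5],[16,4],[18,0],[18,1],[19,3],[20,0],[20,1],[21,4],[22,1],[22,5],[23,1],[24,4],[25,1],[25,5],[26,4],[27,1],[27,5],[28,4],[29,1],[29,2],[29,5],[30,4],[31,1],[31,2],[31,5],[32,4],[36,1]]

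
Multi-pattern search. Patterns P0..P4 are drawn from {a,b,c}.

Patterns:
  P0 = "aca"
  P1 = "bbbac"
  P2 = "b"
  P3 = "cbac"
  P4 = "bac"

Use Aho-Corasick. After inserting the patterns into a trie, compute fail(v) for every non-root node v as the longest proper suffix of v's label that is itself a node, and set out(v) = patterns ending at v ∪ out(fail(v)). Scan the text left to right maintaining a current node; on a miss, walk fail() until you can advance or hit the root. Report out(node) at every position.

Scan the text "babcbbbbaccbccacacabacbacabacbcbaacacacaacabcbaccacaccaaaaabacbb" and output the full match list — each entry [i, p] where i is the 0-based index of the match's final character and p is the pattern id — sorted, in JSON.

Build:
Trie nodes:
  0='ε' goto a→1 b→4 c→9
  1='a' goto c→2
  2='ac' goto a→3
  3='aca' goto ·  [P0 ends]
  4='b' goto a→13 b→5  [P2 ends]
  5='bb' goto b→6
  6='bbb' goto a→7
  7='bbba' goto c→8
  8='bbbac' goto ·  [P1 ends]
  9='c' goto b→10
  10='cb' goto a→11
  11='cba' goto c→12
  12='cbac' goto ·  [P3 ends]
  13='ba' goto c→14
  14='bac' goto ·  [P4 ends]

Failure links (BFS by depth):
  fail(1) 'a': from fail(0)=0 chase 'a': 0 ⇒ 0;  out=∅∪out(0)=∅
  fail(4) 'b': from fail(0)=0 chase 'b': 0 ⇒ 0;  out={2}∪out(0)={2}
  fail(9) 'c': from fail(0)=0 chase 'c': 0 ⇒ 0;  out=∅∪out(0)=∅
  fail(2) 'ac': from fail(1)=0 chase 'c': 0 ⇒ 9;  out=∅∪out(9)=∅
  fail(5) 'bb': from fail(4)=0 chase 'b': 0 ⇒ 4;  out=∅∪out(4)={2}
  fail(10) 'cb': from fail(9)=0 chase 'b': 0 ⇒ 4;  out=∅∪out(4)={2}
  fail(13) 'ba': from fail(4)=0 chase 'a': 0 ⇒ 1;  out=∅∪out(1)=∅
  fail(3) 'aca': from fail(2)=9 chase 'a': 9→0 ⇒ 1;  out={0}∪out(1)={0}
  fail(6) 'bbb': from fail(5)=4 chase 'b': 4 ⇒ 5;  out=∅∪out(5)={2}
  fail(11) 'cba': from fail(10)=4 chase 'a': 4 ⇒ 13;  out=∅∪out(13)=∅
  fail(14) 'bac': from fail(13)=1 chase 'c': 1 ⇒ 2;  out={4}∪out(2)={4}
  fail(7) 'bbba': from fail(6)=5 chase 'a': 5→4 ⇒ 13;  out=∅∪out(13)=∅
  fail(12) 'cbac': from fail(11)=13 chase 'c': 13 ⇒ 14;  out={3}∪out(14)={3,4}
  fail(8) 'bbbac': from fail(7)=13 chase 'c': 13 ⇒ 14;  out={1}∪out(14)={1,4}

Text stream:
[0] read 'b'  n0⇒n4  ** P2@[0:0]
[1] read 'a'  n4⇒n13
[2] read 'b'  n13⇒n4 (via fail)  ** P2@[2:2]
[3] read 'c'  n4⇒n9 (via fail)
[4] read 'b'  n9⇒n10  ** P2@[4:4]
[5] read 'b'  n10⇒n5 (via fail)  ** P2@[5:5]
[6] read 'b'  n5⇒n6  ** P2@[6:6]
[7] read 'b'  n6⇒n6 (via fail)  ** P2@[7:7]
[8] read 'a'  n6⇒n7
[9] read 'c'  n7⇒n8  ** P1@[5:9],P4@[7:9]
[10] read 'c'  n8⇒n9 (via fail)
[11] read 'b'  n9⇒n10  ** P2@[11:11]
[12] read 'c'  n10⇒n9 (via fail)
[13] read 'c'  n9⇒n9 (via fail)
[14] read 'a'  n9⇒n1 (via fail)
[15] read 'c'  n1⇒n2
[16] read 'a'  n2⇒n3  ** P0@[14:16]
[17] read 'c'  n3⇒n2 (via fail)
[18] read 'a'  n2⇒n3  ** P0@[16:18]
[19] read 'b'  n3⇒n4 (via fail)  ** P2@[19:19]
[20] read 'a'  n4⇒n13
[21] read 'c'  n13⇒n14  ** P4@[19:21]
[22] read 'b'  n14⇒n10 (via fail)  ** P2@[22:22]
[23] read 'a'  n10⇒n11
[24] read 'c'  n11⇒n12  ** P3@[21:24],P4@[22:24]
[25] read 'a'  n12⇒n3 (via fail)  ** P0@[23:25]
[26] read 'b'  n3⇒n4 (via fail)  ** P2@[26:26]
[27] read 'a'  n4⇒n13
[28] read 'c'  n13⇒n14  ** P4@[26:28]
[29] read 'b'  n14⇒n10 (via fail)  ** P2@[29:29]
[30] read 'c'  n10⇒n9 (via fail)
[31] read 'b'  n9⇒n10  ** P2@[31:31]
[32] read 'a'  n10⇒n11
[33] read 'a'  n11⇒n1 (via fail)
[34] read 'c'  n1⇒n2
[35] read 'a'  n2⇒n3  ** P0@[33:35]
[36] read 'c'  n3⇒n2 (via fail)
[37] read 'a'  n2⇒n3  ** P0@[35:37]
[38] read 'c'  n3⇒n2 (via fail)
[39] read 'a'  n2⇒n3  ** P0@[37:39]
[40] read 'a'  n3⇒n1 (via fail)
[41] read 'c'  n1⇒n2
[42] read 'a'  n2⇒n3  ** P0@[40:42]
[43] read 'b'  n3⇒n4 (via fail)  ** P2@[43:43]
[44] read 'c'  n4⇒n9 (via fail)
[45] read 'b'  n9⇒n10  ** P2@[45:45]
[46] read 'a'  n10⇒n11
[47] read 'c'  n11⇒n12  ** P3@[44:47],P4@[45:47]
[48] read 'c'  n12⇒n9 (via fail)
[49] read 'a'  n9⇒n1 (via fail)
[50] read 'c'  n1⇒n2
[51] read 'a'  n2⇒n3  ** P0@[49:51]
[52] read 'c'  n3⇒n2 (via fail)
[53] read 'c'  n2⇒n9 (via fail)
[54] read 'a'  n9⇒n1 (via fail)
[55] read 'a'  n1⇒n1 (via fail)
[56] read 'a'  n1⇒n1 (via fail)
[57] read 'a'  n1⇒n1 (via fail)
[58] read 'a'  n1⇒n1 (via fail)
[59] read 'b'  n1⇒n4 (via fail)  ** P2@[59:59]
[60] read 'a'  n4⇒n13
[61] read 'c'  n13⇒n14  ** P4@[59:61]
[62] read 'b'  n14⇒n10 (via fail)  ** P2@[62:62]
[63] read 'b'  n10⇒n5 (via fail)  ** P2@[63:63]

Result: [[0,2],[2,2],[4,2],[5,2],[6,2],[7,2],[9,1],[9,4],[11,2],[16,0],[18,0],[19,2],[21,4],[22,2],[24,3],[24,4],[25,0],[26,2],[28,4],[29,2],[31,2],[35,0],[37,0],[39,0],[42,0],[43,2],[45,2],[47,3],[47,4],[51,0],[59,2],[61,4],[62,2],[63,2]]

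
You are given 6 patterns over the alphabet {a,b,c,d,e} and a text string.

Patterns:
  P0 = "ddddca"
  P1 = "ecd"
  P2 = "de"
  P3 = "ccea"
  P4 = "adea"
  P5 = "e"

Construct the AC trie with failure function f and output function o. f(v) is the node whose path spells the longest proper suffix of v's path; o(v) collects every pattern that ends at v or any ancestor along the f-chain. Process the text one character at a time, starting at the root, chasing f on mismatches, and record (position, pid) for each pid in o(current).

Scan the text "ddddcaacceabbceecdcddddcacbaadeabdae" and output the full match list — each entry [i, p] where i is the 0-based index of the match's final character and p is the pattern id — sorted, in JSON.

Construct AC machine:
Trie nodes:
  n0 'ε': a→15 c→11 d→1 e→7
  n1 'd': d→2 e→10
  n2 'dd': d→3
  n3 'ddd': d→4
  n4 'dddd': c→5
  n5 'ddddc': a→6
  n6 'ddddca': ·  [P0 ends]
  n7 'e': c→8  [P5 ends]
  n8 'ec': d→9
  n9 'ecd': ·  [P1 ends]
  n10 'de': ·  [P2 ends]
  n11 'c': c→12
  n12 'cc': e→13
  n13 'cce': a→14
  n14 'ccea': ·  [P3 ends]
  n15 'a': d→16
  n16 'ad': e→17
  n17 'ade': a→18
  n18 'adea': ·  [P4 ends]

Failure links (BFS by depth):
  fail(1) 'd': from fail(0)=0 chase 'd': 0 ⇒ 0;  out=∅∪out(0)=∅
  fail(7) 'e': from fail(0)=0 chase 'e': 0 ⇒ 0;  out={5}∪out(0)={5}
  fail(11) 'c': from fail(0)=0 chase 'c': 0 ⇒ 0;  out=∅∪out(0)=∅
  fail(15) 'a': from fail(0)=0 chase 'a': 0 ⇒ 0;  out=∅∪out(0)=∅
  fail(2) 'dd': from fail(1)=0 chase 'd': 0 ⇒ 1;  out=∅∪out(1)=∅
  fail(8) 'ec': from fail(7)=0 chase 'c': 0 ⇒ 11;  out=∅∪out(11)=∅
  fail(10) 'de': from fail(1)=0 chase 'e': 0 ⇒ 7;  out={2}∪out(7)={2,5}
  fail(12) 'cc': from fail(11)=0 chase 'c': 0 ⇒ 11;  out=∅∪out(11)=∅
  fail(16) 'ad': from fail(15)=0 chase 'd': 0 ⇒ 1;  out=∅∪out(1)=∅
  fail(3) 'ddd': from fail(2)=1 chase 'd': 1 ⇒ 2;  out=∅∪out(2)=∅
  fail(9) 'ecd': from fail(8)=11 chase 'd': 11→0 ⇒ 1;  out={1}∪out(1)={1}
  fail(13) 'cce': from fail(12)=11 chase 'e': 11→0 ⇒ 7;  out=∅∪out(7)={5}
  fail(17) 'ade': from fail(16)=1 chase 'e': 1 ⇒ 10;  out=∅∪out(10)={2,5}
  fail(4) 'dddd': from fail(3)=2 chase 'd': 2 ⇒ 3;  out=∅∪out(3)=∅
  fail(14) 'ccea': from fail(13)=7 chase 'a': 7→0 ⇒ 15;  out={3}∪out(15)={3}
  fail(18) 'adea': from fail(17)=10 chase 'a': 10→7→0 ⇒ 15;  out={4}∪out(15)={4}
  fail(5) 'ddddc': from fail(4)=3 chase 'c': 3→2→1→0 ⇒ 11;  out=∅∪out(11)=∅
  fail(6) 'ddddca': from fail(5)=11 chase 'a': 11→0 ⇒ 15;  out={0}∪out(15)={0}

Text stream:
pos 0 'd': at 1
pos 1 'd': at 2
pos 2 'd': at 3
pos 3 'd': at 4
pos 4 'c': at 5
pos 5 'a': at 6  ** P0@[0:5]
pos 6 'a': at 15 (via fail)
pos 7 'c': at 11 (via fail)
pos 8 'c': at 12
pos 9 'e': at 13  ** P5@[9:9]
pos 10 'a': at 14  ** P3@[7:10]
pos 11 'b': at 0 (via fail)
pos 12 'b': at 0
pos 13 'c': at 11
pos 14 'e': at 7 (via fail)  ** P5@[14:14]
pos 15 'e': at 7 (via fail)  ** P5@[15:15]
pos 16 'c': at 8
pos 17 'd': at 9  ** P1@[15:17]
pos 18 'c': at 11 (via fail)
pos 19 'd': at 1 (via fail)
pos 20 'd': at 2
pos 21 'd': at 3
pos 22 'd': at 4
pos 23 'c': at 5
pos 24 'a': at 6  ** P0@[19:24]
pos 25 'c': at 11 (via fail)
pos 26 'b': at 0 (via fail)
pos 27 'a': at 15
pos 28 'a': at 15 (via fail)
pos 29 'd': at 16
pos 30 'e': at 17  ** P2@[29:30],P5@[30:30]
pos 31 'a': at 18  ** P4@[28:31]
pos 32 'b': at 0 (via fail)
pos 33 'd': at 1
pos 34 'a': at 15 (via fail)
pos 35 'e': at 7 (via fail)  ** P5@[35:35]

Matches: [[5,0],[9,5],[10,3],[14,5],[15,5],[17,1],[24,0],[30,2],[30,5],[31,4],[35,5]]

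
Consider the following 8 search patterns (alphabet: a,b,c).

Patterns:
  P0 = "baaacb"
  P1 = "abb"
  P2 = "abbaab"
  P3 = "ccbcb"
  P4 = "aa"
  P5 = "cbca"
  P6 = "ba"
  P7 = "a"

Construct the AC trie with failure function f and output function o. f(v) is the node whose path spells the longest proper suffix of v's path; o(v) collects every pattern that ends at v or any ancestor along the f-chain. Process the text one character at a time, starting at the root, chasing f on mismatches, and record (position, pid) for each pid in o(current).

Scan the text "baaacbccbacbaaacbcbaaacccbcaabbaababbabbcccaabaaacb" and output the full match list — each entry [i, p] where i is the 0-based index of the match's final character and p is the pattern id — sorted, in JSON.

Build:
Trie nodes:
  n0 'ε': a→7 b→1 c→13
  n1 'b': a→2
  n2 'ba': a→3  ←P6
  n3 'baa': a→4
  n4 'baaa': c→5
  n5 'baaac': b→6
  n6 'baaacb': ·  ←P0
  n7 'a': a→18 b→8  ←P7
  n8 'ab': b→9
  n9 'abb': a→10  ←P1
  n10 'abba': a→11
  n11 'abbaa': b→12
  n12 'abbaab': ·  ←P2
  n13 'c': b→19 c→14
  n14 'cc': b→15
  n15 'ccb': c→16
  n16 'ccbc': b→17
  n17 'ccbcb': ·  ←P3
  n18 'aa': ·  ←P4
  n19 'cb': c→20
  n20 'cbc': a→21
  n21 'cbca': ·  ←P5

BFS fail/out derivation:
  fail(1) 'b': from fail(0)=0 chase 'b': 0 ⇒ 0;  out=∅∪out(0)=∅
  fail(7) 'a': from fail(0)=0 chase 'a': 0 ⇒ 0;  out={7}∪out(0)={7}
  fail(13) 'c': from fail(0)=0 chase 'c': 0 ⇒ 0;  out=∅∪out(0)=∅
  fail(2) 'ba': from fail(1)=0 chase 'a': 0 ⇒ 7;  out={6}∪out(7)={6,7}
  fail(8) 'ab': from fail(7)=0 chase 'b': 0 ⇒ 1;  out=∅∪out(1)=∅
  fail(14) 'cc': from fail(13)=0 chase 'c': 0 ⇒ 13;  out=∅∪out(13)=∅
  fail(18) 'aa': from fail(7)=0 chase 'a': 0 ⇒ 7;  out={4}∪out(7)={4,7}
  fail(19) 'cb': from fail(13)=0 chase 'b': 0 ⇒ 1;  out=∅∪out(1)=∅
  fail(3) 'baa': from fail(2)=7 chase 'a': 7 ⇒ 18;  out=∅∪out(18)={4,7}
  fail(9) 'abb': from fail(8)=1 chase 'b': 1→0 ⇒ 1;  out={1}∪out(1)={1}
  fail(15) 'ccb': from fail(14)=13 chase 'b': 13 ⇒ 19;  out=∅∪out(19)=∅
  fail(20) 'cbc': from fail(19)=1 chase 'c': 1→0 ⇒ 13;  out=∅∪out(13)=∅
  fail(4) 'baaa': from fail(3)=18 chase 'a': 18→7 ⇒ 18;  out=∅∪out(18)={4,7}
  fail(10) 'abba': from fail(9)=1 chase 'a': 1 ⇒ 2;  out=∅∪out(2)={6,7}
  fail(16) 'ccbc': from fail(15)=19 chase 'c': 19 ⇒ 20;  out=∅∪out(20)=∅
  fail(21) 'cbca': from fail(20)=13 chase 'a': 13→0 ⇒ 7;  out={5}∪out(7)={5,7}
  fail(5) 'baaac': from fail(4)=18 chase 'c': 18→7→0 ⇒ 13;  out=∅∪out(13)=∅
  fail(11) 'abbaa': from fail(10)=2 chase 'a': 2 ⇒ 3;  out=∅∪out(3)={4,7}
  fail(17) 'ccbcb': from fail(16)=20 chase 'b': 20→13 ⇒ 19;  out={3}∪out(19)={3}
  fail(6) 'baaacb': from fail(5)=13 chase 'b': 13 ⇒ 19;  out={0}∪out(19)={0}
  fail(12) 'abbaab': from fail(11)=3 chase 'b': 3→18→7 ⇒ 8;  out={2}∪out(8)={2}

Run:
i=0 'b': node 0→1
i=1 'a': node 1→2  → match P6@[0:1],P7@[1:1]
i=2 'a': node 2→3  → match P4@[1:2],P7@[2:2]
i=3 'a': node 3→4  → match P4@[2:3],P7@[3:3]
i=4 'c': node 4→5
i=5 'b': node 5→6  → match P0@[0:5]
i=6 'c': node 6→20 (fail-walked)
i=7 'c': node 20→14 (fail-walked)
i=8 'b': node 14→15
i=9 'a': node 15→2 (fail-walked)  → match P6@[8:9],P7@[9:9]
i=10 'c': node 2→13 (fail-walked)
i=11 'b': node 13→19
i=12 'a': node 19→2 (fail-walked)  → match P6@[11:12],P7@[12:12]
i=13 'a': node 2→3  → match P4@[12:13],P7@[13:13]
i=14 'a': node 3→4  → match P4@[13:14],P7@[14:14]
i=15 'c': node 4→5
i=16 'b': node 5→6  → match P0@[11:16]
i=17 'c': node 6→20 (fail-walked)
i=18 'b': node 20→19 (fail-walked)
i=19 'a': node 19→2 (fail-walked)  → match P6@[18:19],P7@[19:19]
i=20 'a': node 2→3  → match P4@[19:20],P7@[20:20]
i=21 'a': node 3→4  → match P4@[20:21],P7@[21:21]
i=22 'c': node 4→5
i=23 'c': node 5→14 (fail-walked)
i=24 'c': node 14→14 (fail-walked)
i=25 'b': node 14→15
i=26 'c': node 15→16
i=27 'a': node 16→21 (fail-walked)  → match P5@[24:27],P7@[27:27]
i=28 'a': node 21→18 (fail-walked)  → match P4@[27:28],P7@[28:28]
i=29 'b': node 18→8 (fail-walked)
i=30 'b': node 8→9  → match P1@[28:30]
i=31 'a': node 9→10  → match P6@[30:31],P7@[31:31]
i=32 'a': node 10→11  → match P4@[31:32],P7@[32:32]
i=33 'b': node 11→12  → match P2@[28:33]
i=34 'a': node 12→2 (fail-walked)  → match P6@[33:34],P7@[34:34]
i=35 'b': node 2→8 (fail-walked)
i=36 'b': node 8→9  → match P1@[34:36]
i=37 'a': node 9→10  → match P6@[36:37],P7@[37:37]
i=38 'b': node 10→8 (fail-walked)
i=39 'b': node 8→9  → match P1@[37:39]
i=40 'c': node 9→13 (fail-walked)
i=41 'c': node 13→14
i=42 'c': node 14→14 (fail-walked)
i=43 'a': node 14→7 (fail-walked)  → match P7@[43:43]
i=44 'a': node 7→18  → match P4@[43:44],P7@[44:44]
i=45 'b': node 18→8 (fail-walked)
i=46 'a': node 8→2 (fail-walked)  → match P6@[45:46],P7@[46:46]
i=47 'a': node 2→3  → match P4@[46:47],P7@[47:47]
i=48 'a': node 3→4  → match P4@[47:48],P7@[48:48]
i=49 'c': node 4→5
i=50 'b': node 5→6  → match P0@[45:50]

Matches: [[1,6],[1,7],[2,4],[2,7],[3,4],[3,7],[5,0],[9,6],[9,7],[12,6],[12,7],[13,4],[13,7],[14,4],[14,7],[16,0],[19,6],[19,7],[20,4],[20,7],[21,4],[21,7],[27,5],[27,7],[28,4],[28,7],[30,1],[31,6],[31,7],[32,4],[32,7],[33,2],[34,6],[34,7],[36,1],[37,6],[37,7],[39,1],[43,7],[44,4],[44,7],[46,6],[46,7],[47,4],[47,7],[48,4],[48,7],[50,0]]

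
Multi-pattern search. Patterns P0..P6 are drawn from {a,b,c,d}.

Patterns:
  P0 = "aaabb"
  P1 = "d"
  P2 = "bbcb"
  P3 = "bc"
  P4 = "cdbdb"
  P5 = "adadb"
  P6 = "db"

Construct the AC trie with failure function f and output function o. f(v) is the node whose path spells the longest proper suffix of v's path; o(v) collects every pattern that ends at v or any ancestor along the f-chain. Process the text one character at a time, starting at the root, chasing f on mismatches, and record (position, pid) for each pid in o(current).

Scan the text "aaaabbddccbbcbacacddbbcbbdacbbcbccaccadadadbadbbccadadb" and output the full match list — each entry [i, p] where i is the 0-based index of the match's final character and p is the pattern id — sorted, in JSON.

Construct AC machine:
Trie (insert patterns):
  0='ε' goto a→1 b→7 c→12 d→6
  1='a' goto a→2 d→17
  2='aa' goto a→3
  3='aaa' goto b→4
  4='aaab' goto b→5
  5='aaabb' goto ·  ←P0
  6='d' goto b→21  ←P1
  7='b' goto b→8 c→11
  8='bb' goto c→9
  9='bbc' goto b→10
  10='bbcb' goto ·  ←P2
  11='bc' goto ·  ←P3
  12='c' goto d→13
  13='cd' goto b→14
  14='cdb' goto d→15
  15='cdbd' goto b→16
  16='cdbdb' goto ·  ←P4
  17='ad' goto a→18
  18='ada' goto d→19
  19='adad' goto b→20
  20='adadb' goto ·  ←P5
  21='db' goto ·  ←P6

Failure links (BFS by depth):
  n1('a'): parent n0 fail=0; on 'a' 0 → fail=0;  out ∅∪∅=∅
  n6('d'): parent n0 fail=0; on 'd' 0 → fail=0;  out {1}∪∅={1}
  n7('b'): parent n0 fail=0; on 'b' 0 → fail=0;  out ∅∪∅=∅
  n12('c'): parent n0 fail=0; on 'c' 0 → fail=0;  out ∅∪∅=∅
  n2('aa'): parent n1 fail=0; on 'a' 0 → fail=1;  out ∅∪∅=∅
  n8('bb'): parent n7 fail=0; on 'b' 0 → fail=7;  out ∅∪∅=∅
  n11('bc'): parent n7 fail=0; on 'c' 0 → fail=12;  out {3}∪∅={3}
  n13('cd'): parent n12 fail=0; on 'd' 0 → fail=6;  out ∅∪{1}={1}
  n17('ad'): parent n1 fail=0; on 'd' 0 → fail=6;  out ∅∪{1}={1}
  n21('db'): parent n6 fail=0; on 'b' 0 → fail=7;  out {6}∪∅={6}
  n3('aaa'): parent n2 fail=1; on 'a' 1 → fail=2;  out ∅∪∅=∅
  n9('bbc'): parent n8 fail=7; on 'c' 7 → fail=11;  out ∅∪{3}={3}
  n14('cdb'): parent n13 fail=6; on 'b' 6 → fail=21;  out ∅∪{6}={6}
  n18('ada'): parent n17 fail=6; on 'a' 6→0 → fail=1;  out ∅∪∅=∅
  n4('aaab'): parent n3 fail=2; on 'b' 2→1→0 → fail=7;  out ∅∪∅=∅
  n10('bbcb'): parent n9 fail=11; on 'b' 11→12→0 → fail=7;  out {2}∪∅={2}
  n15('cdbd'): parent n14 fail=21; on 'd' 21→7→0 → fail=6;  out ∅∪{1}={1}
  n19('adad'): parent n18 fail=1; on 'd' 1 → fail=17;  out ∅∪{1}={1}
  n5('aaabb'): parent n4 fail=7; on 'b' 7 → fail=8;  out {0}∪∅={0}
  n16('cdbdb'): parent n15 fail=6; on 'b' 6 → fail=21;  out {4}∪{6}={4,6}
  n20('adadb'): parent n19 fail=17; on 'b' 17→6 → fail=21;  out {5}∪{6}={5,6}

Run:
pos 0 'a': at 1
pos 1 'a': at 2
pos 2 'a': at 3
pos 3 'a': at 3 (via fail)
pos 4 'b': at 4
pos 5 'b': at 5  → match P0@[1:5]
pos 6 'd': at 6 (via fail)  → match P1@[6:6]
pos 7 'd': at 6 (via fail)  → match P1@[7:7]
pos 8 'c': at 12 (via fail)
pos 9 'c': at 12 (via fail)
pos 10 'b': at 7 (via fail)
pos 11 'b': at 8
pos 12 'c': at 9  → match P3@[11:12]
pos 13 'b': at 10  → match P2@[10:13]
pos 14 'a': at 1 (via fail)
pos 15 'c': at 12 (via fail)
pos 16 'a': at 1 (via fail)
pos 17 'c': at 12 (via fail)
pos 18 'd': at 13  → match P1@[18:18]
pos 19 'd': at 6 (via fail)  → match P1@[19:19]
pos 20 'b': at 21  → match P6@[19:20]
pos 21 'b': at 8 (via fail)
pos 22 'c': at 9  → match P3@[21:22]
pos 23 'b': at 10  → match P2@[20:23]
pos 24 'b': at 8 (via fail)
pos 25 'd': at 6 (via fail)  → match P1@[25:25]
pos 26 'a': at 1 (via fail)
pos 27 'c': at 12 (via fail)
pos 28 'b': at 7 (via fail)
pos 29 'b': at 8
pos 30 'c': at 9  → match P3@[29:30]
pos 31 'b': at 10  → match P2@[28:31]
pos 32 'c': at 11 (via fail)  → match P3@[31:32]
pos 33 'c': at 12 (via fail)
pos 34 'a': at 1 (via fail)
pos 35 'c': at 12 (via fail)
pos 36 'c': at 12 (via fail)
pos 37 'a': at 1 (via fail)
pos 38 'd': at 17  → match P1@[38:38]
pos 39 'a': at 18
pos 40 'd': at 19  → match P1@[40:40]
pos 41 'a': at 18 (via fail)
pos 42 'd': at 19  → match P1@[42:42]
pos 43 'b': at 20  → match P5@[39:43],P6@[42:43]
pos 44 'a': at 1 (via fail)
pos 45 'd': at 17  → match P1@[45:45]
pos 46 'b': at 21 (via fail)  → match P6@[45:46]
pos 47 'b': at 8 (via fail)
pos 48 'c': at 9  → match P3@[47:48]
pos 49 'c': at 12 (via fail)
pos 50 'a': at 1 (via fail)
pos 51 'd': at 17  → match P1@[51:51]
pos 52 'a': at 18
pos 53 'd': at 19  → match P1@[53:53]
pos 54 'b': at 20  → match P5@[50:54],P6@[53:54]

Result: [[5,0],[6,1],[7,1],[12,3],[13,2],[18,1],[19,1],[20,6],[22,3],[23,2],[25,1],[30,3],[31,2],[32,3],[38,1],[40,1],[42,1],[43,5],[43,6],[45,1],[46,6],[48,3],[51,1],[53,1],[54,5],[54,6]]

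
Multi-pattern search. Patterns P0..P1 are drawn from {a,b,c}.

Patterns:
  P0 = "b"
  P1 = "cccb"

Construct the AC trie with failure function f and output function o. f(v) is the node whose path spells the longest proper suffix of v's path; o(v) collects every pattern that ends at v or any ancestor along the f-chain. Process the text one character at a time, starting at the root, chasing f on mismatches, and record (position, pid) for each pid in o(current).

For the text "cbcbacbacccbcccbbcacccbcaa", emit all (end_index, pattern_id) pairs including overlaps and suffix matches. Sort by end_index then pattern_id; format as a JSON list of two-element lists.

Construct AC machine:
Trie nodes:
  n0 'ε': b→1 c→2
  n1 'b': ·  [P0 ends]
  n2 'c': c→3
  n3 'cc': c→4
  n4 'ccc': b→5
  n5 'cccb': ·  [P1 ends]

BFS fail/out derivation:
  n1('b'): parent n0 fail=0; on 'b' 0 → fail=0;  out {0}∪∅={0}
  n2('c'): parent n0 fail=0; on 'c' 0 → fail=0;  out ∅∪∅=∅
  n3('cc'): parent n2 fail=0; on 'c' 0 → fail=2;  out ∅∪∅=∅
  n4('ccc'): parent n3 fail=2; on 'c' 2 → fail=3;  out ∅∪∅=∅
  n5('cccb'): parent n4 fail=3; on 'b' 3→2→0 → fail=1;  out {1}∪{0}={0,1}

Run:
pos 0 'c': at 2
pos 1 'b': at 1 ·f  → match P0@[1:1]
pos 2 'c': at 2 ·f
pos 3 'b': at 1 ·f  → match P0@[3:3]
pos 4 'a': at 0 ·f
pos 5 'c': at 2
pos 6 'b': at 1 ·f  → match P0@[6:6]
pos 7 'a': at 0 ·f
pos 8 'c': at 2
pos 9 'c': at 3
pos 10 'c': at 4
pos 11 'b': at 5  → match P0@[11:11],P1@[8:11]
pos 12 'c': at 2 ·f
pos 13 'c': at 3
pos 14 'c': at 4
pos 15 'b': at 5  → match P0@[15:15],P1@[12:15]
pos 16 'b': at 1 ·f  → match P0@[16:16]
pos 17 'c': at 2 ·f
pos 18 'a': at 0 ·f
pos 19 'c': at 2
pos 20 'c': at 3
pos 21 'c': at 4
pos 22 'b': at 5  → match P0@[22:22],P1@[19:22]
pos 23 'c': at 2 ·f
pos 24 'a': at 0 ·f
pos 25 'a': at 0

Matches: [[1,0],[3,0],[6,0],[11,0],[11,1],[15,0],[15,1],[16,0],[22,0],[22,1]]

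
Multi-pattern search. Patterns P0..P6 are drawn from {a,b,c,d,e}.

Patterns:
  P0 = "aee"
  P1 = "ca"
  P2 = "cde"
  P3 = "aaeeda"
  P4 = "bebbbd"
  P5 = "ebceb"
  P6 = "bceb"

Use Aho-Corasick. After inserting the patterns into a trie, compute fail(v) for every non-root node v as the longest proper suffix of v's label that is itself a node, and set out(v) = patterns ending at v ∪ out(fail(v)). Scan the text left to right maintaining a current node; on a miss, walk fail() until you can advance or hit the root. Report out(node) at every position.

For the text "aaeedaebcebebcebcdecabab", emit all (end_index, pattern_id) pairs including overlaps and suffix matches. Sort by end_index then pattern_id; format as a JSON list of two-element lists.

Build:
Trie (insert patterns):
  0='ε' goto a→1 b→13 c→4 e→19
  1='a' goto a→8 e→2
  2='ae' goto e→3
  3='aee' goto ·  ←P0
  4='c' goto a→5 d→6
  5='ca' goto ·  ←P1
  6='cd' goto e→7
  7='cde' goto ·  ←P2
  8='aa' goto e→9
  9='aae' goto e→10
  10='aaee' goto d→11
  11='aaeed' goto a→12
  12='aaeeda' goto ·  ←P3
  13='b' goto c→24 e→14
  14='be' goto b→15
  15='beb' goto b→16
  16='bebb' goto b→17
  17='bebbb' goto d→18
  18='bebbbd' goto ·  ←P4
  19='e' goto b→20
  20='eb' goto c→21
  21='ebc' goto e→22
  22='ebce' goto b→23
  23='ebceb' goto ·  ←P5
  24='bc' goto e→25
  25='bce' goto b→26
  26='bceb' goto ·  ←P6

Failure links (BFS by depth):
  n1('a'): parent n0 fail=0; on 'a' 0 → fail=0;  out ∅∪∅=∅
  n4('c'): parent n0 fail=0; on 'c' 0 → fail=0;  out ∅∪∅=∅
  n13('b'): parent n0 fail=0; on 'b' 0 → fail=0;  out ∅∪∅=∅
  n19('e'): parent n0 fail=0; on 'e' 0 → fail=0;  out ∅∪∅=∅
  n2('ae'): parent n1 fail=0; on 'e' 0 → fail=19;  out ∅∪∅=∅
  n5('ca'): parent n4 fail=0; on 'a' 0 → fail=1;  out {1}∪∅={1}
  n6('cd'): parent n4 fail=0; on 'd' 0 → fail=0;  out ∅∪∅=∅
  n8('aa'): parent n1 fail=0; on 'a' 0 → fail=1;  out ∅∪∅=∅
  n14('be'): parent n13 fail=0; on 'e' 0 → fail=19;  out ∅∪∅=∅
  n20('eb'): parent n19 fail=0; on 'b' 0 → fail=13;  out ∅∪∅=∅
  n24('bc'): parent n13 fail=0; on 'c' 0 → fail=4;  out ∅∪∅=∅
  n3('aee'): parent n2 fail=19; on 'e' 19→0 → fail=19;  out {0}∪∅={0}
  n7('cde'): parent n6 fail=0; on 'e' 0 → fail=19;  out {2}∪∅={2}
  n9('aae'): parent n8 fail=1; on 'e' 1 → fail=2;  out ∅∪∅=∅
  n15('beb'): parent n14 fail=19; on 'b' 19 → fail=20;  out ∅∪∅=∅
  n21('ebc'): parent n20 fail=13; on 'c' 13 → fail=24;  out ∅∪∅=∅
  n25('bce'): parent n24 fail=4; on 'e' 4→0 → fail=19;  out ∅∪∅=∅
  n10('aaee'): parent n9 fail=2; on 'e' 2 → fail=3;  out ∅∪{0}={0}
  n16('bebb'): parent n15 fail=20; on 'b' 20→13→0 → fail=13;  out ∅∪∅=∅
  n22('ebce'): parent n21 fail=24; on 'e' 24 → fail=25;  out ∅∪∅=∅
  n26('bceb'): parent n25 fail=19; on 'b' 19 → fail=20;  out {6}∪∅={6}
  n11('aaeed'): parent n10 fail=3; on 'd' 3→19→0 → fail=0;  out ∅∪∅=∅
  n17('bebbb'): parent n16 fail=13; on 'b' 13→0 → fail=13;  out ∅∪∅=∅
  n23('ebceb'): parent n22 fail=25; on 'b' 25 → fail=26;  out {5}∪{6}={5,6}
  n12('aaeeda'): parent n11 fail=0; on 'a' 0 → fail=1;  out {3}∪∅={3}
  n18('bebbbd'): parent n17 fail=13; on 'd' 13→0 → fail=0;  out {4}∪∅={4}

Text stream:
[0] read 'a'  n0⇒n1
[1] read 'a'  n1⇒n8
[2] read 'e'  n8⇒n9
[3] read 'e'  n9⇒n10  → match P0@[1:3]
[4] read 'd'  n10⇒n11
[5] read 'a'  n11⇒n12  → match P3@[0:5]
[6] read 'e'  n12⇒n2 (fail-walked)
[7] read 'b'  n2⇒n20 (fail-walked)
[8] read 'c'  n20⇒n21
[9] read 'e'  n21⇒n22
[10] read 'b'  n22⇒n23  → match P5@[6:10],P6@[7:10]
[11] read 'e'  n23⇒n14 (fail-walked)
[12] read 'b'  n14⇒n15
[13] read 'c'  n15⇒n21 (fail-walked)
[14] read 'e'  n21⇒n22
[15] read 'b'  n22⇒n23  → match P5@[11:15],P6@[12:15]
[16] read 'c'  n23⇒n21 (fail-walked)
[17] read 'd'  n21⇒n6 (fail-walked)
[18] read 'e'  n6⇒n7  → match P2@[16:18]
[19] read 'c'  n7⇒n4 (fail-walked)
[20] read 'a'  n4⇒n5  → match P1@[19:20]
[21] read 'b'  n5⇒n13 (fail-walked)
[22] read 'a'  n13⇒n1 (fail-walked)
[23] read 'b'  n1⇒n13 (fail-walked)

Result: [[3,0],[5,3],[10,5],[10,6],[15,5],[15,6],[18,2],[20,1]]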